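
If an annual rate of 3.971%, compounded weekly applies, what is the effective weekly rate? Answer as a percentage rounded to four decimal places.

With a nominal annual rate compounded weekly, the periodic rate is the nominal rate divided by 52.
i = 0.03971 / 52 = 0.0007637 = 0.0764%.

0.0764%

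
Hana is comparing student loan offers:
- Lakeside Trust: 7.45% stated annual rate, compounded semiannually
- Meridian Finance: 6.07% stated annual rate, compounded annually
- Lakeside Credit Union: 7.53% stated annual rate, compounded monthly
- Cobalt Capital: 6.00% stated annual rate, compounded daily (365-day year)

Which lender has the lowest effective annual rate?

Meridian Finance

Lakeside Trust: (1 + 0.0745/2)^2 − 1 = 7.589%
Meridian Finance: compounded annually, EAR = 6.070%
Lakeside Credit Union: (1 + 0.0753/12)^12 − 1 = 7.795%
Cobalt Capital: (1 + 0.0600/365)^365 − 1 = 6.183%
The lowest effective annual rate is Meridian Finance at 6.070%.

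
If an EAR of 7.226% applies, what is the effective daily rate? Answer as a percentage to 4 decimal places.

The per-day rate i satisfies (1 + i)^365 = 1 + 0.07226.
i = 1.07226^(1/365) − 1 = 0.0001912 = 0.0191%.

0.0191%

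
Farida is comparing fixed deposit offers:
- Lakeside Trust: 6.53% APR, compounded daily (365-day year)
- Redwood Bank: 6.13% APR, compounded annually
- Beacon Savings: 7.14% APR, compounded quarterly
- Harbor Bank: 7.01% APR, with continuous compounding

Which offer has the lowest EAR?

Redwood Bank

Lakeside Trust: (1 + 0.0653/365)^365 − 1 = 6.747%
Redwood Bank: compounded annually, EAR = 6.130%
Beacon Savings: (1 + 0.0714/4)^4 − 1 = 7.333%
Harbor Bank: e^0.0701 − 1 = 7.262%
The lowest effective annual rate is Redwood Bank at 6.130%.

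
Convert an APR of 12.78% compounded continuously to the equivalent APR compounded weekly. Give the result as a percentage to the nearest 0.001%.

EAR under continuous compounding: e^0.1278 − 1 = 0.136326.
Solve (1 + r/52)^52 = 1.136326: r/52 = 1.136326^(1/52) − 1 = 0.002461, so r = 0.127957 = 12.796%.

12.796%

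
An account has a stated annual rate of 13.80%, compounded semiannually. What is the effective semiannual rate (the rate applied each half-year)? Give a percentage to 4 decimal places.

With a nominal annual rate compounded semiannually, the periodic rate is the nominal rate divided by 2.
i = 0.1380 / 2 = 0.0690000 = 6.9000%.

6.9000%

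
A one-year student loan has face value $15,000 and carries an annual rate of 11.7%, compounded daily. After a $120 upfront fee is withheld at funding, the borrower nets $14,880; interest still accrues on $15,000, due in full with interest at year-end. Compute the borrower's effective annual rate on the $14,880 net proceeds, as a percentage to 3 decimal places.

13.316%

Amount owed after one year: 15,000 × (1 + 0.117/365)^365 = 15,000 × 1.124098 = $16,861.48.
Effective rate on net proceeds: 16,861.48 / 14,880 − 1 = 0.133164 = 13.316%.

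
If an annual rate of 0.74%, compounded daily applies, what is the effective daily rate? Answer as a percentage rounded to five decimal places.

0.00203%

With a nominal annual rate compounded daily, the periodic rate is the nominal rate divided by 365.
i = 0.0074 / 365 = 0.0000203 = 0.00203%.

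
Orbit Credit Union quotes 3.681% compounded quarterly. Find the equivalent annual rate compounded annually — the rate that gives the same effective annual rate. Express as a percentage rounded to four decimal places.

EAR = (1 + 0.03681/4)^4 − 1 = 0.037321.
Compounded annually, the equivalent nominal rate is the EAR itself: 3.7321%.

3.7321%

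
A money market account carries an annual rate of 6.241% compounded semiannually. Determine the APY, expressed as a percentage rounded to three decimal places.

EAR = (1 + 0.06241/2)^2 − 1.
= (1 + 0.031205)^2 − 1 = 1.063384 − 1 = 6.338%.

6.338%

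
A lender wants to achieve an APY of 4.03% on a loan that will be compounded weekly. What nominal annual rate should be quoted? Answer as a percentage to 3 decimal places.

3.952%

(1 + r/52)^52 − 1 = 0.0403, so 1 + r/52 = 1.0403^(1/52).
r/52 = 0.000760, so r = 0.039524 = 3.952%.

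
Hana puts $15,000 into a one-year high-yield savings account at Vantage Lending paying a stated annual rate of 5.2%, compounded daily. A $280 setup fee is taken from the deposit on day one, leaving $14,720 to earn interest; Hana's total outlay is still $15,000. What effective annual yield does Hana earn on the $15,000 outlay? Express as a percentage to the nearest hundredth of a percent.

Value after one year: 14,720 × (1 + 0.052/365)^365 = 14,720 × 1.053372 = $15,505.63.
Effective yield on the $15,000 outlay: 15,505.63 / 15,000 − 1 = 0.033709 = 3.37%.

3.37%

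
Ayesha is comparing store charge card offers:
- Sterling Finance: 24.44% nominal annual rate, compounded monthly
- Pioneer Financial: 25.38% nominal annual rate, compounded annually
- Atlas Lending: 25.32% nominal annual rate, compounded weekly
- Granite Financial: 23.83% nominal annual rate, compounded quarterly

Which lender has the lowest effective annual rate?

Sterling Finance: (1 + 0.2444/12)^12 − 1 = 27.372%
Pioneer Financial: compounded annually, EAR = 25.380%
Atlas Lending: (1 + 0.2532/52)^52 − 1 = 28.735%
Granite Financial: (1 + 0.2383/4)^4 − 1 = 26.045%
The lowest effective annual rate is Pioneer Financial at 25.380%.

Pioneer Financial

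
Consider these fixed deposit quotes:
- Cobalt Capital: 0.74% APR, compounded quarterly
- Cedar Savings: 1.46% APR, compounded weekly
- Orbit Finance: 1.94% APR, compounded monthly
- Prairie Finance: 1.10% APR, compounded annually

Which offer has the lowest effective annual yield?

Cobalt Capital

Cobalt Capital: (1 + 0.0074/4)^4 − 1 = 0.742%
Cedar Savings: (1 + 0.0146/52)^52 − 1 = 1.471%
Orbit Finance: (1 + 0.0194/12)^12 − 1 = 1.957%
Prairie Finance: compounded annually, EAR = 1.100%
The lowest effective annual rate is Cobalt Capital at 0.742%.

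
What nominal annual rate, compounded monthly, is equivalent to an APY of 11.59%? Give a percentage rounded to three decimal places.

(1 + r/12)^12 − 1 = 0.1159, so 1 + r/12 = 1.1159^(1/12).
r/12 = 0.009180, so r = 0.110164 = 11.016%.

11.016%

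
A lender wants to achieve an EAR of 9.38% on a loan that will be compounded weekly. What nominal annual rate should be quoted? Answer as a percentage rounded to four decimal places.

8.9735%

(1 + r/52)^52 − 1 = 0.0938, so 1 + r/52 = 1.0938^(1/52).
r/52 = 0.001726, so r = 0.089735 = 8.9735%.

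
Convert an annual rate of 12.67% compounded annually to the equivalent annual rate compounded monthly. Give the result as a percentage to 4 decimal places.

Compounded annually, EAR = nominal = 0.126700.
Solve (1 + r/12)^12 = 1.126700: r/12 = 1.126700^(1/12) − 1 = 0.009991, so r = 0.119888 = 11.9888%.

11.9888%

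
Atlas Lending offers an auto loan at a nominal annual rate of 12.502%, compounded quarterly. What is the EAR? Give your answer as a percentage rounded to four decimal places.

13.1004%

EAR = (1 + 0.12502/4)^4 − 1.
= 1.131004 − 1 = 13.1004%.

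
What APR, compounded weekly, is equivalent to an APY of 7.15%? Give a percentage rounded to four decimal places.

(1 + r/52)^52 − 1 = 0.0715, so 1 + r/52 = 1.0715^(1/52).
r/52 = 0.001329, so r = 0.069105 = 6.9105%.

6.9105%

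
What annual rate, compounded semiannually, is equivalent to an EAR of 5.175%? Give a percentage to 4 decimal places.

(1 + r/2)^2 − 1 = 0.05175, so 1 + r/2 = 1.05175^(1/2).
r/2 = 0.025549, so r = 0.051097 = 5.1097%.

5.1097%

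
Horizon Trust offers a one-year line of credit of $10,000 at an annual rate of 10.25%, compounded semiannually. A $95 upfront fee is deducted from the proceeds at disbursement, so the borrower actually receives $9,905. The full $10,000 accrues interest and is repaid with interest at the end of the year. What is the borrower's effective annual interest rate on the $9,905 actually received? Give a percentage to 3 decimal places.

11.573%

Amount owed after one year: 10,000 × (1 + 0.1025/2)^2 = 10,000 × 1.105127 = $11,051.27.
Effective rate on net proceeds: 11,051.27 / 9,905 − 1 = 0.115726 = 11.573%.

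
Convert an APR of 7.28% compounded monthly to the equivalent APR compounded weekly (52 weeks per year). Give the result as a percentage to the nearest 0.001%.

7.263%

EAR = (1 + 0.0728/12)^12 − 1 = 0.075279.
Solve (1 + r/52)^52 = 1.075279: r/52 = 1.075279^(1/52) − 1 = 0.001397, so r = 0.072631 = 7.263%.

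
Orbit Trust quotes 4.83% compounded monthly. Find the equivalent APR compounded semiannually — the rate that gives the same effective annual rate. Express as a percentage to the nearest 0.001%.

EAR = (1 + 0.0483/12)^12 − 1 = 0.049384.
Solve (1 + r/2)^2 = 1.049384: r/2 = 1.049384^(1/2) − 1 = 0.024394, so r = 0.048789 = 4.879%.

4.879%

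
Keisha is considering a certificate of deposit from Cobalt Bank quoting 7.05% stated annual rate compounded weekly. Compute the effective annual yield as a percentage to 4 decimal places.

7.2993%

EAR = (1 + 0.0705/52)^52 − 1.
= 1.072993 − 1 = 7.2993%.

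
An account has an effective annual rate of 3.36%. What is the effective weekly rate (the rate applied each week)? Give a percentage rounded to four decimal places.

The per-week rate i satisfies (1 + i)^52 = 1 + 0.0336.
i = 1.0336^(1/52) − 1 = 0.0006357 = 0.0636%.

0.0636%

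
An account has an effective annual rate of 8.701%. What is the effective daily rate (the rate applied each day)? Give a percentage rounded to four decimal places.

0.0229%

The per-day rate i satisfies (1 + i)^365 = 1 + 0.08701.
i = 1.08701^(1/365) − 1 = 0.0002286 = 0.0229%.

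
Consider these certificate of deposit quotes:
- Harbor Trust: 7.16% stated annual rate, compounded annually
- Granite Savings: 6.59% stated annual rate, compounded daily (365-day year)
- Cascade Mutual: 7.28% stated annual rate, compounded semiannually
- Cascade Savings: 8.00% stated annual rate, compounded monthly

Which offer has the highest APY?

Harbor Trust: compounded annually, EAR = 7.160%
Granite Savings: (1 + 0.0659/365)^365 − 1 = 6.811%
Cascade Mutual: (1 + 0.0728/2)^2 − 1 = 7.412%
Cascade Savings: (1 + 0.0800/12)^12 − 1 = 8.300%
The highest effective annual rate is Cascade Savings at 8.300%.

Cascade Savings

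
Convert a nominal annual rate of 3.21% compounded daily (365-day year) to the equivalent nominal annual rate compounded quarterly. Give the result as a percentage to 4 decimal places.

3.2228%

EAR = (1 + 0.0321/365)^365 − 1 = 0.032619.
Solve (1 + r/4)^4 = 1.032619: r/4 = 1.032619^(1/4) − 1 = 0.008057, so r = 0.032228 = 3.2228%.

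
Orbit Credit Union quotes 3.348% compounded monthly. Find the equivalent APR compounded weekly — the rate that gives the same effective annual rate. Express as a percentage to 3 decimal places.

3.344%

EAR = (1 + 0.03348/12)^12 − 1 = 0.033999.
Solve (1 + r/52)^52 = 1.033999: r/52 = 1.033999^(1/52) − 1 = 0.000643, so r = 0.033444 = 3.344%.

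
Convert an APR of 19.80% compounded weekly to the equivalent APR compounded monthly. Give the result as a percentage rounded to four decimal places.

EAR = (1 + 0.1980/52)^52 − 1 = 0.218504.
Solve (1 + r/12)^12 = 1.218504: r/12 = 1.218504^(1/12) − 1 = 0.016605, so r = 0.199260 = 19.9260%.

19.9260%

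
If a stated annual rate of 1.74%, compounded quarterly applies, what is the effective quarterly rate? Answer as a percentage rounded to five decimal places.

0.43500%

With a nominal annual rate compounded quarterly, the periodic rate is the nominal rate divided by 4.
i = 0.0174 / 4 = 0.0043500 = 0.43500%.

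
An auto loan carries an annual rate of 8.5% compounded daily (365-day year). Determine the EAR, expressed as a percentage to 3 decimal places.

8.871%

EAR = (1 + 0.085/365)^365 − 1.
= 1.088706 − 1 = 8.871%.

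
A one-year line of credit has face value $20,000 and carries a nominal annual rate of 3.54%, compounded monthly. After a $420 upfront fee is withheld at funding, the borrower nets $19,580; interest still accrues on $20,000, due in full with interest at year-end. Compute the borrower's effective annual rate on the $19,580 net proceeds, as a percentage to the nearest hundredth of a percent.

Amount owed after one year: 20,000 × (1 + 0.0354/12)^12 = 20,000 × 1.035980 = $20,719.60.
Effective rate on net proceeds: 20,719.60 / 19,580 − 1 = 0.058202 = 5.82%.

5.82%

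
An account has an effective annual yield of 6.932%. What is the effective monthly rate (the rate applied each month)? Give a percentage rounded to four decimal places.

The per-month rate i satisfies (1 + i)^12 = 1 + 0.06932.
i = 1.06932^(1/12) − 1 = 0.0056009 = 0.5601%.

0.5601%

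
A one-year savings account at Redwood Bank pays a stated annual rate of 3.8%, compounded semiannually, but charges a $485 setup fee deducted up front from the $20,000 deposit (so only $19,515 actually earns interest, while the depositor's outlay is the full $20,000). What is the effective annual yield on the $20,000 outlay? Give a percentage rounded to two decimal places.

Value after one year: 19,515 × (1 + 0.038/2)^2 = 19,515 × 1.038361 = $20,263.61.
Effective yield on the $20,000 outlay: 20,263.61 / 20,000 − 1 = 0.013181 = 1.32%.

1.32%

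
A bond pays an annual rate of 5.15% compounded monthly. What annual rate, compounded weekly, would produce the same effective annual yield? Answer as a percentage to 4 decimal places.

EAR = (1 + 0.0515/12)^12 − 1 = 0.052733.
Solve (1 + r/52)^52 = 1.052733: r/52 = 1.052733^(1/52) − 1 = 0.000989, so r = 0.051415 = 5.1415%.

5.1415%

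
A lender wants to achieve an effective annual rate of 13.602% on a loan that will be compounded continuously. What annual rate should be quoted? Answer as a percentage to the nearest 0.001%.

Continuous: nominal r satisfies e^r − 1 = 0.13602.
r = ln(1 + 0.13602) = ln(1.13602) = 0.127531 = 12.753%.

12.753%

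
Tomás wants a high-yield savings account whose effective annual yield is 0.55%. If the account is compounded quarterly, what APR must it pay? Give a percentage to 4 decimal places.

(1 + r/4)^4 − 1 = 0.0055, so 1 + r/4 = 1.0055^(1/4).
r/4 = 0.001372, so r = 0.005489 = 0.5489%.

0.5489%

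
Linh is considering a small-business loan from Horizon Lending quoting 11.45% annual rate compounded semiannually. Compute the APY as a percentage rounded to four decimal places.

11.7778%

EAR = (1 + 0.1145/2)^2 − 1.
= (1 + 0.057250)^2 − 1 = 1.117778 − 1 = 11.7778%.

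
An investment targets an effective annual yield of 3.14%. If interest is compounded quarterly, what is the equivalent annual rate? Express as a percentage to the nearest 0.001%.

(1 + r/4)^4 − 1 = 0.0314, so 1 + r/4 = 1.0314^(1/4).
r/4 = 0.007759, so r = 0.031037 = 3.104%.

3.104%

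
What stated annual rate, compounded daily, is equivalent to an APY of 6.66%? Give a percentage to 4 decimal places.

6.4482%

(1 + r/365)^365 − 1 = 0.0666, so 1 + r/365 = 1.0666^(1/365).
r/365 = 0.000177, so r = 0.064482 = 6.4482%.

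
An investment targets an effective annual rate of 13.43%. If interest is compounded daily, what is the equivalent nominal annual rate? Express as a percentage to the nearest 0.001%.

(1 + r/365)^365 − 1 = 0.1343, so 1 + r/365 = 1.1343^(1/365).
r/365 = 0.000345, so r = 0.126037 = 12.604%.

12.604%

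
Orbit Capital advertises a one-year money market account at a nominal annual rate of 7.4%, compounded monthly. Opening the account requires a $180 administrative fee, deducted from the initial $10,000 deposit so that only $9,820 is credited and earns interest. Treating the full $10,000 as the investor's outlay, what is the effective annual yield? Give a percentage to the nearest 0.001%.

5.718%

Value after one year: 9,820 × (1 + 0.074/12)^12 = 9,820 × 1.076562 = $10,571.84.
Effective yield on the $10,000 outlay: 10,571.84 / 10,000 − 1 = 0.057184 = 5.718%.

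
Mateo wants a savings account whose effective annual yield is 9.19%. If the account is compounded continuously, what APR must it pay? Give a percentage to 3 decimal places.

8.792%

Continuous: nominal r satisfies e^r − 1 = 0.0919.
r = ln(1 + 0.0919) = ln(1.0919) = 0.087919 = 8.792%.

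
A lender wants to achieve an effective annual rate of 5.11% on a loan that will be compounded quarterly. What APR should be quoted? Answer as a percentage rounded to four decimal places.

(1 + r/4)^4 − 1 = 0.0511, so 1 + r/4 = 1.0511^(1/4).
r/4 = 0.012537, so r = 0.050149 = 5.0149%.

5.0149%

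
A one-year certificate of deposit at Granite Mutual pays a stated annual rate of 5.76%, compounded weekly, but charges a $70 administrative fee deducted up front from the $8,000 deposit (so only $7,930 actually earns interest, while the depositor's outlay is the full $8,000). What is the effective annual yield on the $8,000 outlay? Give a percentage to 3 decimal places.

4.999%

Value after one year: 7,930 × (1 + 0.0576/52)^52 = 7,930 × 1.059257 = $8,399.91.
Effective yield on the $8,000 outlay: 8,399.91 / 8,000 − 1 = 0.049989 = 4.999%.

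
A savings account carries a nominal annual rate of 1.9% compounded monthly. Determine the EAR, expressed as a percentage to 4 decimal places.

1.9166%

EAR = (1 + 0.019/12)^12 − 1.
= (1 + 0.001583)^12 − 1 = 1.019166 − 1 = 1.9166%.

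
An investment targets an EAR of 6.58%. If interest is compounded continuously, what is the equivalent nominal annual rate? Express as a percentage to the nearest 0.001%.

Continuous: nominal r satisfies e^r − 1 = 0.0658.
r = ln(1 + 0.0658) = ln(1.0658) = 0.063726 = 6.373%.

6.373%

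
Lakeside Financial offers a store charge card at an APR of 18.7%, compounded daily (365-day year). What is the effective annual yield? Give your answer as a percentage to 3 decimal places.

20.557%

EAR = (1 + 0.187/365)^365 − 1.
= (1 + 0.000512)^365 − 1 = 1.205570 − 1 = 20.557%.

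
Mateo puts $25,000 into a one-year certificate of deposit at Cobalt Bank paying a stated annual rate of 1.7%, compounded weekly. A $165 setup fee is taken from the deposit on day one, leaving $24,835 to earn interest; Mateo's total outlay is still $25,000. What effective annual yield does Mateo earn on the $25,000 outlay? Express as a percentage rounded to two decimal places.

1.04%

Value after one year: 24,835 × (1 + 0.017/52)^52 = 24,835 × 1.017142 = $25,260.73.
Effective yield on the $25,000 outlay: 25,260.73 / 25,000 − 1 = 0.010429 = 1.04%.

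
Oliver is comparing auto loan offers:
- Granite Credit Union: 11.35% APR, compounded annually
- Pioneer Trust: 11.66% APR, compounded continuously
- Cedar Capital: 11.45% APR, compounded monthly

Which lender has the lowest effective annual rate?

Granite Credit Union: compounded annually, EAR = 11.350%
Pioneer Trust: e^0.1166 − 1 = 12.367%
Cedar Capital: (1 + 0.1145/12)^12 − 1 = 12.070%
The lowest effective annual rate is Granite Credit Union at 11.350%.

Granite Credit Union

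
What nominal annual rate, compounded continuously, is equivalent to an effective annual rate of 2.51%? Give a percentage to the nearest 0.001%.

2.479%

Continuous: nominal r satisfies e^r − 1 = 0.0251.
r = ln(1 + 0.0251) = ln(1.0251) = 0.024790 = 2.479%.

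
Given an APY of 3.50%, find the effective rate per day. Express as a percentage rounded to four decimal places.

0.0094%

The per-day rate i satisfies (1 + i)^365 = 1 + 0.0350.
i = 1.0350^(1/365) − 1 = 0.0000943 = 0.0094%.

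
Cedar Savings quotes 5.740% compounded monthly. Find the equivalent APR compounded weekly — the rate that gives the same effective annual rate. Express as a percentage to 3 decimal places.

5.729%

EAR = (1 + 0.05740/12)^12 − 1 = 0.058934.
Solve (1 + r/52)^52 = 1.058934: r/52 = 1.058934^(1/52) − 1 = 0.001102, so r = 0.057295 = 5.729%.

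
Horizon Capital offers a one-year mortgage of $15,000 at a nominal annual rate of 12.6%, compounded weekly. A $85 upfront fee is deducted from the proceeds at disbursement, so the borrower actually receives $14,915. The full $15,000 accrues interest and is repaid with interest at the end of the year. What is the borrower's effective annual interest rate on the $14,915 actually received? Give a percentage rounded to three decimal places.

Amount owed after one year: 15,000 × (1 + 0.126/52)^52 = 15,000 × 1.134109 = $17,011.64.
Effective rate on net proceeds: 17,011.64 / 14,915 − 1 = 0.140573 = 14.057%.

14.057%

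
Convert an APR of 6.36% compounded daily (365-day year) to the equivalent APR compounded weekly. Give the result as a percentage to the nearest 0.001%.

6.363%

EAR = (1 + 0.0636/365)^365 − 1 = 0.065660.
Solve (1 + r/52)^52 = 1.065660: r/52 = 1.065660^(1/52) − 1 = 0.001224, so r = 0.063633 = 6.363%.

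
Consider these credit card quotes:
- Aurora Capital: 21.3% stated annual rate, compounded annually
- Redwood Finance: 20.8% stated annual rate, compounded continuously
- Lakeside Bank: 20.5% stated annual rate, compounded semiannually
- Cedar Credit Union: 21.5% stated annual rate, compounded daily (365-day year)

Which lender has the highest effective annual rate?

Cedar Credit Union

Aurora Capital: compounded annually, EAR = 21.300%
Redwood Finance: e^0.208 − 1 = 23.121%
Lakeside Bank: (1 + 0.205/2)^2 − 1 = 21.551%
Cedar Credit Union: (1 + 0.215/365)^365 − 1 = 23.978%
The highest effective annual rate is Cedar Credit Union at 23.978%.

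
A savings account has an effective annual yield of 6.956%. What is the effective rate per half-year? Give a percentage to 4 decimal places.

3.4195%

The per-half-year rate i satisfies (1 + i)^2 = 1 + 0.06956.
i = 1.06956^(1/2) − 1 = 0.0341953 = 3.4195%.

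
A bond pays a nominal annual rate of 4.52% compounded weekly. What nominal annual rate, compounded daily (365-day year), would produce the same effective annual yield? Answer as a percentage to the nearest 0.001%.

4.518%

EAR = (1 + 0.0452/52)^52 − 1 = 0.046217.
Solve (1 + r/365)^365 = 1.046217: r/365 = 1.046217^(1/365) − 1 = 0.000124, so r = 0.045183 = 4.518%.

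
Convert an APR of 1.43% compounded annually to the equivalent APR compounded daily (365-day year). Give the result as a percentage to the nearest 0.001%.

Compounded annually, EAR = nominal = 0.014300.
Solve (1 + r/365)^365 = 1.014300: r/365 = 1.014300^(1/365) − 1 = 0.000039, so r = 0.014199 = 1.420%.

1.420%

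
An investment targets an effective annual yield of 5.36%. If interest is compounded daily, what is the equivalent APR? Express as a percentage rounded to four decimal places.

5.2217%

(1 + r/365)^365 − 1 = 0.0536, so 1 + r/365 = 1.0536^(1/365).
r/365 = 0.000143, so r = 0.052217 = 5.2217%.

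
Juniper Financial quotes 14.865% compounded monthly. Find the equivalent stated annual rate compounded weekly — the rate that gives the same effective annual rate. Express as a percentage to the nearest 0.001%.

14.795%

EAR = (1 + 0.14865/12)^12 − 1 = 0.159208.
Solve (1 + r/52)^52 = 1.159208: r/52 = 1.159208^(1/52) − 1 = 0.002845, so r = 0.147947 = 14.795%.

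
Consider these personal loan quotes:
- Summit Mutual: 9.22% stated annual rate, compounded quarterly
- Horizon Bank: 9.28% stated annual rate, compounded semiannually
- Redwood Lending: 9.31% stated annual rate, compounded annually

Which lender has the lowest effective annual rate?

Summit Mutual: (1 + 0.0922/4)^4 − 1 = 9.544%
Horizon Bank: (1 + 0.0928/2)^2 − 1 = 9.495%
Redwood Lending: compounded annually, EAR = 9.310%
The lowest effective annual rate is Redwood Lending at 9.310%.

Redwood Lending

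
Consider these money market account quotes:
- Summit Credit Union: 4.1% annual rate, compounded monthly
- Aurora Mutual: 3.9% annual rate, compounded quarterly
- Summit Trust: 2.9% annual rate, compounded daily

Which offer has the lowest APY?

Summit Trust

Summit Credit Union: (1 + 0.041/12)^12 − 1 = 4.178%
Aurora Mutual: (1 + 0.039/4)^4 − 1 = 3.957%
Summit Trust: (1 + 0.029/365)^365 − 1 = 2.942%
The lowest effective annual rate is Summit Trust at 2.942%.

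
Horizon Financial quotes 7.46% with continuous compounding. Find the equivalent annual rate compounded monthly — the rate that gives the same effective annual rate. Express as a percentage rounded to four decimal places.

EAR under continuous compounding: e^0.0746 − 1 = 0.077453.
Solve (1 + r/12)^12 = 1.077453: r/12 = 1.077453^(1/12) − 1 = 0.006236, so r = 0.074832 = 7.4832%.

7.4832%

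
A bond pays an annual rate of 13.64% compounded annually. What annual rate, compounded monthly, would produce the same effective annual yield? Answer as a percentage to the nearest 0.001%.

Compounded annually, EAR = nominal = 0.136400.
Solve (1 + r/12)^12 = 1.136400: r/12 = 1.136400^(1/12) − 1 = 0.010712, so r = 0.128549 = 12.855%.

12.855%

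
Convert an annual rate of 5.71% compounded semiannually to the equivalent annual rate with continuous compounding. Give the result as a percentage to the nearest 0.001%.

EAR = (1 + 0.0571/2)^2 − 1 = 0.057915.
Equivalent continuous rate: r = ln(1 + 0.057915) = 0.056300 = 5.630%.

5.630%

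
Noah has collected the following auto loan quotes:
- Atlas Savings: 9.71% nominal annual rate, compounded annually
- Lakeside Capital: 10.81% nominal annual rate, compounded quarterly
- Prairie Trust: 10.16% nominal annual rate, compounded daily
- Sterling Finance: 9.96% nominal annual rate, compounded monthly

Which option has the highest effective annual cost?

Atlas Savings: compounded annually, EAR = 9.710%
Lakeside Capital: (1 + 0.1081/4)^4 − 1 = 11.256%
Prairie Trust: (1 + 0.1016/365)^365 − 1 = 10.692%
Sterling Finance: (1 + 0.0996/12)^12 − 1 = 10.427%
The highest effective annual rate is Lakeside Capital at 11.256%.

Lakeside Capital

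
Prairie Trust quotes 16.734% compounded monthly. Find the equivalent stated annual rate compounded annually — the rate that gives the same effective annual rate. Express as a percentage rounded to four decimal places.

EAR = (1 + 0.16734/12)^12 − 1 = 0.180790.
Compounded annually, the equivalent nominal rate is the EAR itself: 18.0790%.

18.0790%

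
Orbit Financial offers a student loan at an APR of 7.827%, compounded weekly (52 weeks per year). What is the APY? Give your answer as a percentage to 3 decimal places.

8.135%

EAR = (1 + 0.07827/52)^52 − 1.
= (1 + 0.001505)^52 − 1 = 1.081351 − 1 = 8.135%.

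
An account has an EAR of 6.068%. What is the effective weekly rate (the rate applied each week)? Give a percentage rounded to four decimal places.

The per-week rate i satisfies (1 + i)^52 = 1 + 0.06068.
i = 1.06068^(1/52) − 1 = 0.0011335 = 0.1134%.

0.1134%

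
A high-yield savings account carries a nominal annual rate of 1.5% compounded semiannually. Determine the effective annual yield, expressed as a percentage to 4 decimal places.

1.5056%

EAR = (1 + 0.015/2)^2 − 1.
= (1 + 0.007500)^2 − 1 = 1.015056 − 1 = 1.5056%.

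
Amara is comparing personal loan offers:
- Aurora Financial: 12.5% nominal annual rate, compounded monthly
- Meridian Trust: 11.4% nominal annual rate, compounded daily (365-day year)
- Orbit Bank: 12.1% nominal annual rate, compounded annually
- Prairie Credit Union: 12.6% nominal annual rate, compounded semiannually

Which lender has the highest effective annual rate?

Aurora Financial: (1 + 0.125/12)^12 − 1 = 13.242%
Meridian Trust: (1 + 0.114/365)^365 − 1 = 12.073%
Orbit Bank: compounded annually, EAR = 12.100%
Prairie Credit Union: (1 + 0.126/2)^2 − 1 = 12.997%
The highest effective annual rate is Aurora Financial at 13.242%.

Aurora Financial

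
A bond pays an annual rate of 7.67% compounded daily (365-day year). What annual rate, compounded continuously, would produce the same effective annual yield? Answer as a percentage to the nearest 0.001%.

EAR = (1 + 0.0767/365)^365 − 1 = 0.079709.
Equivalent continuous rate: r = ln(1 + 0.079709) = 0.076692 = 7.669%.

7.669%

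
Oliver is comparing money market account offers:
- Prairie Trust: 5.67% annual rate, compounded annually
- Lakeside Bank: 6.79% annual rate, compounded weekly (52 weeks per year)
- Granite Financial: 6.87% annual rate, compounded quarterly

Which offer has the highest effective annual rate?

Prairie Trust: compounded annually, EAR = 5.670%
Lakeside Bank: (1 + 0.0679/52)^52 − 1 = 7.021%
Granite Financial: (1 + 0.0687/4)^4 − 1 = 7.049%
The highest effective annual rate is Granite Financial at 7.049%.

Granite Financial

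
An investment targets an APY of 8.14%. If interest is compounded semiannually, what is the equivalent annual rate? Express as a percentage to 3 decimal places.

7.981%

(1 + r/2)^2 − 1 = 0.0814, so 1 + r/2 = 1.0814^(1/2).
r/2 = 0.039904, so r = 0.079808 = 7.981%.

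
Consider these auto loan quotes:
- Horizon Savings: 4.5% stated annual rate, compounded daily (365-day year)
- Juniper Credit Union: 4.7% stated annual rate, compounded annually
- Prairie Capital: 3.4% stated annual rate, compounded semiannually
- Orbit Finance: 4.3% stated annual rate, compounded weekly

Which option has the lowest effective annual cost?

Horizon Savings: (1 + 0.045/365)^365 − 1 = 4.602%
Juniper Credit Union: compounded annually, EAR = 4.700%
Prairie Capital: (1 + 0.034/2)^2 − 1 = 3.429%
Orbit Finance: (1 + 0.043/52)^52 − 1 = 4.392%
The lowest effective annual rate is Prairie Capital at 3.429%.

Prairie Capital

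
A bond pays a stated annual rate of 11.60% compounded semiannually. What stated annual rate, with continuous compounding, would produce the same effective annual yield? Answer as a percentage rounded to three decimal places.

EAR = (1 + 0.1160/2)^2 − 1 = 0.119364.
Equivalent continuous rate: r = ln(1 + 0.119364) = 0.112761 = 11.276%.

11.276%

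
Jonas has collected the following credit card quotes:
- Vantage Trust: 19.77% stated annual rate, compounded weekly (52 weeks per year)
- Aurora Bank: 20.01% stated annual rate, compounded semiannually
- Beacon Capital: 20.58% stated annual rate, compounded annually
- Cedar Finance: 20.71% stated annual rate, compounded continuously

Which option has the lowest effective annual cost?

Vantage Trust: (1 + 0.1977/52)^52 − 1 = 21.814%
Aurora Bank: (1 + 0.2001/2)^2 − 1 = 21.011%
Beacon Capital: compounded annually, EAR = 20.580%
Cedar Finance: e^0.2071 − 1 = 23.011%
The lowest effective annual rate is Beacon Capital at 20.580%.

Beacon Capital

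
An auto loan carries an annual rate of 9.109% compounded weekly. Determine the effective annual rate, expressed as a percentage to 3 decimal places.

9.528%

EAR = (1 + 0.09109/52)^52 − 1.
= (1 + 0.001752)^52 − 1 = 1.095280 − 1 = 9.528%.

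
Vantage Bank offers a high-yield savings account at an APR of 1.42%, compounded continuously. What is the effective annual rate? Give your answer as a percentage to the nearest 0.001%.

1.430%

With continuous compounding, EAR = e^0.0142 − 1.
e^0.0142 = 1.014301, so EAR = 0.014301 = 1.430%.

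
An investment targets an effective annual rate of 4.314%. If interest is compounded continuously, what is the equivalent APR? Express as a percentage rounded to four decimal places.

Continuous: nominal r satisfies e^r − 1 = 0.04314.
r = ln(1 + 0.04314) = ln(1.04314) = 0.042235 = 4.2235%.

4.2235%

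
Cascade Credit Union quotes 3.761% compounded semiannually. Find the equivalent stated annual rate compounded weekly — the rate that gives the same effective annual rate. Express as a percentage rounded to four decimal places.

3.7274%

EAR = (1 + 0.03761/2)^2 − 1 = 0.037964.
Solve (1 + r/52)^52 = 1.037964: r/52 = 1.037964^(1/52) − 1 = 0.000717, so r = 0.037274 = 3.7274%.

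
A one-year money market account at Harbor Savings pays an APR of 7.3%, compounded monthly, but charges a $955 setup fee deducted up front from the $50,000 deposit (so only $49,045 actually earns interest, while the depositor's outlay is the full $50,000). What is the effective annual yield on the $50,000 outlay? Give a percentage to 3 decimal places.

Value after one year: 49,045 × (1 + 0.073/12)^12 = 49,045 × 1.075493 = $52,747.54.
Effective yield on the $50,000 outlay: 52,747.54 / 50,000 − 1 = 0.054951 = 5.495%.

5.495%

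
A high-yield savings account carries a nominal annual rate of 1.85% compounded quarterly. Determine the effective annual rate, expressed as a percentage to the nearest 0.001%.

EAR = (1 + 0.0185/4)^4 − 1.
= 1.018629 − 1 = 1.863%.

1.863%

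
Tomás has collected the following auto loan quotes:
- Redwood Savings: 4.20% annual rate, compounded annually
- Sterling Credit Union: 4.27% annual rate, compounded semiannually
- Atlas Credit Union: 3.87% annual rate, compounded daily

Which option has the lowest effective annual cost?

Redwood Savings: compounded annually, EAR = 4.200%
Sterling Credit Union: (1 + 0.0427/2)^2 − 1 = 4.316%
Atlas Credit Union: (1 + 0.0387/365)^365 − 1 = 3.946%
The lowest effective annual rate is Atlas Credit Union at 3.946%.

Atlas Credit Union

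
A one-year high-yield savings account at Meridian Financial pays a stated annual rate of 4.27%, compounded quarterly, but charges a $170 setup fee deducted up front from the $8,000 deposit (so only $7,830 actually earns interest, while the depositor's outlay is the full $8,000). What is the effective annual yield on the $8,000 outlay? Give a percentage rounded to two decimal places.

2.12%

Value after one year: 7,830 × (1 + 0.0427/4)^4 = 7,830 × 1.043389 = $8,169.73.
Effective yield on the $8,000 outlay: 8,169.73 / 8,000 − 1 = 0.021217 = 2.12%.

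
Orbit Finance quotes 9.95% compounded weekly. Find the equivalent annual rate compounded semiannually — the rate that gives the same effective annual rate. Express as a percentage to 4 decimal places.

10.1917%

EAR = (1 + 0.0995/52)^52 − 1 = 0.104513.
Solve (1 + r/2)^2 = 1.104513: r/2 = 1.104513^(1/2) − 1 = 0.050958, so r = 0.101917 = 10.1917%.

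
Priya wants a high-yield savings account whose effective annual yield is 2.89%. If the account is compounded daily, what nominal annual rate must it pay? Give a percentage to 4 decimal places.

2.8491%

(1 + r/365)^365 − 1 = 0.0289, so 1 + r/365 = 1.0289^(1/365).
r/365 = 0.000078, so r = 0.028491 = 2.8491%.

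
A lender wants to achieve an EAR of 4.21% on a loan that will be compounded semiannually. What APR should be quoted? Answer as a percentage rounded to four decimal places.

4.1666%

(1 + r/2)^2 − 1 = 0.0421, so 1 + r/2 = 1.0421^(1/2).
r/2 = 0.020833, so r = 0.041666 = 4.1666%.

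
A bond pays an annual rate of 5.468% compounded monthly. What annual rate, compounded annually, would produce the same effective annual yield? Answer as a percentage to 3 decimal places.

EAR = (1 + 0.05468/12)^12 − 1 = 0.056071.
Compounded annually, the equivalent nominal rate is the EAR itself: 5.607%.

5.607%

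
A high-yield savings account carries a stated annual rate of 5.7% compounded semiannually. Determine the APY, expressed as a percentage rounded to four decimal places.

5.7812%

EAR = (1 + 0.057/2)^2 − 1.
= (1 + 0.028500)^2 − 1 = 1.057812 − 1 = 5.7812%.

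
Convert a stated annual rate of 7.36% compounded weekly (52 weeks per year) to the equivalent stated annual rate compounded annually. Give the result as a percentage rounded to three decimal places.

EAR = (1 + 0.0736/52)^52 − 1 = 0.076320.
Compounded annually, the equivalent nominal rate is the EAR itself: 7.632%.

7.632%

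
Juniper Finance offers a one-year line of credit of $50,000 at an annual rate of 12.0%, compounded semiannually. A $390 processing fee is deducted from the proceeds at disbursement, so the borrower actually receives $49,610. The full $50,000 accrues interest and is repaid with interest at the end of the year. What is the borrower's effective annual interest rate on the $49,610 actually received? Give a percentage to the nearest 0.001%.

13.243%

Amount owed after one year: 50,000 × (1 + 0.120/2)^2 = 50,000 × 1.123600 = $56,180.00.
Effective rate on net proceeds: 56,180.00 / 49,610 − 1 = 0.132433 = 13.243%.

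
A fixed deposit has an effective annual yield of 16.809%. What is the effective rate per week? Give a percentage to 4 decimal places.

0.2992%

The per-week rate i satisfies (1 + i)^52 = 1 + 0.16809.
i = 1.16809^(1/52) − 1 = 0.0029924 = 0.2992%.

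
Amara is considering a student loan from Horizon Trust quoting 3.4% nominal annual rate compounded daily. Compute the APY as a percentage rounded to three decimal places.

EAR = (1 + 0.034/365)^365 − 1.
= 1.034583 − 1 = 3.458%.

3.458%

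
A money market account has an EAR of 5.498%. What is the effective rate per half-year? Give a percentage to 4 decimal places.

2.7122%

The per-half-year rate i satisfies (1 + i)^2 = 1 + 0.05498.
i = 1.05498^(1/2) − 1 = 0.0271222 = 2.7122%.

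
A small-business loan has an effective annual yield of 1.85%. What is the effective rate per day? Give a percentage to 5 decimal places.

The per-day rate i satisfies (1 + i)^365 = 1 + 0.0185.
i = 1.0185^(1/365) − 1 = 0.0000502 = 0.00502%.

0.00502%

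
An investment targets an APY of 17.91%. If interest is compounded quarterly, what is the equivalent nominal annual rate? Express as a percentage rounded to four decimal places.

(1 + r/4)^4 − 1 = 0.1791, so 1 + r/4 = 1.1791^(1/4).
r/4 = 0.042048, so r = 0.168191 = 16.8191%.

16.8191%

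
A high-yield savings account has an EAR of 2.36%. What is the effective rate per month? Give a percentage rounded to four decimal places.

The per-month rate i satisfies (1 + i)^12 = 1 + 0.0236.
i = 1.0236^(1/12) − 1 = 0.0019457 = 0.1946%.

0.1946%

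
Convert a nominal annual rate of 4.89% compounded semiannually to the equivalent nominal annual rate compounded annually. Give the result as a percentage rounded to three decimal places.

4.950%

EAR = (1 + 0.0489/2)^2 − 1 = 0.049498.
Compounded annually, the equivalent nominal rate is the EAR itself: 4.950%.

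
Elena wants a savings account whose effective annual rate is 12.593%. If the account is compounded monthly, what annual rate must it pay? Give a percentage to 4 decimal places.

11.9197%

(1 + r/12)^12 − 1 = 0.12593, so 1 + r/12 = 1.12593^(1/12).
r/12 = 0.009933, so r = 0.119197 = 11.9197%.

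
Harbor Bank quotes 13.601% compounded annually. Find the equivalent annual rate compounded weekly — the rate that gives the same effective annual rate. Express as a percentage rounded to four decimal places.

12.7679%

Compounded annually, EAR = nominal = 0.136010.
Solve (1 + r/52)^52 = 1.136010: r/52 = 1.136010^(1/52) − 1 = 0.002455, so r = 0.127679 = 12.7679%.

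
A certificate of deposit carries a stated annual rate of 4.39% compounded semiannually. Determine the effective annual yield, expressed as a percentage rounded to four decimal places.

EAR = (1 + 0.0439/2)^2 − 1.
= (1 + 0.021950)^2 − 1 = 1.044382 − 1 = 4.4382%.

4.4382%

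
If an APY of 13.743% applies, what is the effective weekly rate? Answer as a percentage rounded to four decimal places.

The per-week rate i satisfies (1 + i)^52 = 1 + 0.13743.
i = 1.13743^(1/52) − 1 = 0.0024794 = 0.2479%.

0.2479%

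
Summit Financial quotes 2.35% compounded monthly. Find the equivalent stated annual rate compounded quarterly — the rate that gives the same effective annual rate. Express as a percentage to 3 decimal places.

2.355%

EAR = (1 + 0.0235/12)^12 − 1 = 0.023755.
Solve (1 + r/4)^4 = 1.023755: r/4 = 1.023755^(1/4) − 1 = 0.005887, so r = 0.023546 = 2.355%.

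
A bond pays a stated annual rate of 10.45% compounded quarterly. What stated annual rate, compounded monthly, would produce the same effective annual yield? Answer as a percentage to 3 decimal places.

10.360%

EAR = (1 + 0.1045/4)^4 − 1 = 0.108667.
Solve (1 + r/12)^12 = 1.108667: r/12 = 1.108667^(1/12) − 1 = 0.008634, so r = 0.103603 = 10.360%.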